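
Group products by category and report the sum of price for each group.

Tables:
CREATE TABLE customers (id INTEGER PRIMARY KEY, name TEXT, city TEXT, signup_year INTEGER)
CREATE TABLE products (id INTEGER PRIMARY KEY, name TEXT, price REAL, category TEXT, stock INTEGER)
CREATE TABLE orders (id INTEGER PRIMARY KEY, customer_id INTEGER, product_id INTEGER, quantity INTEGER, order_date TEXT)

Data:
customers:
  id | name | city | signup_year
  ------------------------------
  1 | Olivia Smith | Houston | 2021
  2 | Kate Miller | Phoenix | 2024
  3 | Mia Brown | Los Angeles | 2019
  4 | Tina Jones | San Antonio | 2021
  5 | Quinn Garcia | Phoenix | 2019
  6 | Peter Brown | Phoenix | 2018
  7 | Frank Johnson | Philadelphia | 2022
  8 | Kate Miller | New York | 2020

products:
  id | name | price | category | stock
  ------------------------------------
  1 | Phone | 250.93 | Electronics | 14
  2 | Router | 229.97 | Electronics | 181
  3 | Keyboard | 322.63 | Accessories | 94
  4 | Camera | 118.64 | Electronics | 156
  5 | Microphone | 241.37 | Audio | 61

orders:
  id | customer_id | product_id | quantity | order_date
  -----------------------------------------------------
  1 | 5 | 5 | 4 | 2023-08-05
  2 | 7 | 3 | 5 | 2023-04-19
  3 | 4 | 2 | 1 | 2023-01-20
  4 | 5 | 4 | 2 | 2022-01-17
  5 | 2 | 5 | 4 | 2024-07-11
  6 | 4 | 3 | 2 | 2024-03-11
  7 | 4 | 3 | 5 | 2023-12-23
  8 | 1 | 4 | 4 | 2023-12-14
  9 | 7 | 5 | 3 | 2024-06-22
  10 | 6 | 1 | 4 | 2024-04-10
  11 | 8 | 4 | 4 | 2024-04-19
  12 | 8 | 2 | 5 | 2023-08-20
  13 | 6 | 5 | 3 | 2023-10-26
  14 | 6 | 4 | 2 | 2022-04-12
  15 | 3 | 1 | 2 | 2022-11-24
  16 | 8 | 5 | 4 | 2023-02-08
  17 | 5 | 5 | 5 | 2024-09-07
SELECT category, SUM(price) AS sum_price FROM products GROUP BY category

Execution result:
category | sum_price
Accessories | 322.63
Audio | 241.37
Electronics | 599.54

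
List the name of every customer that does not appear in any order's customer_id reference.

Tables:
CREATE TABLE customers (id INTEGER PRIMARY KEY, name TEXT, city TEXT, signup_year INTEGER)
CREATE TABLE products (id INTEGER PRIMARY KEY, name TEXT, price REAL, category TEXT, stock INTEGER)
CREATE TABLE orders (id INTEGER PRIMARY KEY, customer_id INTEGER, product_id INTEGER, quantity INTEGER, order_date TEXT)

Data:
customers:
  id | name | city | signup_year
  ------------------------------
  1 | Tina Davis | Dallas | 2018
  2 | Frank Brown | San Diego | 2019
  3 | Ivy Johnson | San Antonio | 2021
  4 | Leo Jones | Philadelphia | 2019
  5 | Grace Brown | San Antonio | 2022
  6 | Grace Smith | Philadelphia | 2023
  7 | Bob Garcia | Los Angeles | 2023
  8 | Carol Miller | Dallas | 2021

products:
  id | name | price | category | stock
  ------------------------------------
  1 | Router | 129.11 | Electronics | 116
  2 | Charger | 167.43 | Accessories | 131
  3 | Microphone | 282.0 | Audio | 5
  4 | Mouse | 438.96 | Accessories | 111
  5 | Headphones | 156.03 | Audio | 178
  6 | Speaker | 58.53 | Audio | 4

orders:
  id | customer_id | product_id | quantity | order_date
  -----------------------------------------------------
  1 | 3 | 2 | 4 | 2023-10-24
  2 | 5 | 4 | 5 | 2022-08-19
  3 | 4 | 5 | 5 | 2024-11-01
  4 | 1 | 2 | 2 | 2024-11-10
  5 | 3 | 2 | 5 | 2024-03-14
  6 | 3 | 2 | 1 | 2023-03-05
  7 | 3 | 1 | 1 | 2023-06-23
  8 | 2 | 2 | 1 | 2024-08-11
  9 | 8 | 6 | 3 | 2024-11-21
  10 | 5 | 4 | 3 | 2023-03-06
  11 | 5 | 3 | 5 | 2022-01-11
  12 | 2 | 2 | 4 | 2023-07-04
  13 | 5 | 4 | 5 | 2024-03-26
SELECT p.name FROM customers p LEFT JOIN orders c ON c.customer_id = p.id WHERE c.id IS NULL

Execution result:
name
Grace Smith
Bob Garcia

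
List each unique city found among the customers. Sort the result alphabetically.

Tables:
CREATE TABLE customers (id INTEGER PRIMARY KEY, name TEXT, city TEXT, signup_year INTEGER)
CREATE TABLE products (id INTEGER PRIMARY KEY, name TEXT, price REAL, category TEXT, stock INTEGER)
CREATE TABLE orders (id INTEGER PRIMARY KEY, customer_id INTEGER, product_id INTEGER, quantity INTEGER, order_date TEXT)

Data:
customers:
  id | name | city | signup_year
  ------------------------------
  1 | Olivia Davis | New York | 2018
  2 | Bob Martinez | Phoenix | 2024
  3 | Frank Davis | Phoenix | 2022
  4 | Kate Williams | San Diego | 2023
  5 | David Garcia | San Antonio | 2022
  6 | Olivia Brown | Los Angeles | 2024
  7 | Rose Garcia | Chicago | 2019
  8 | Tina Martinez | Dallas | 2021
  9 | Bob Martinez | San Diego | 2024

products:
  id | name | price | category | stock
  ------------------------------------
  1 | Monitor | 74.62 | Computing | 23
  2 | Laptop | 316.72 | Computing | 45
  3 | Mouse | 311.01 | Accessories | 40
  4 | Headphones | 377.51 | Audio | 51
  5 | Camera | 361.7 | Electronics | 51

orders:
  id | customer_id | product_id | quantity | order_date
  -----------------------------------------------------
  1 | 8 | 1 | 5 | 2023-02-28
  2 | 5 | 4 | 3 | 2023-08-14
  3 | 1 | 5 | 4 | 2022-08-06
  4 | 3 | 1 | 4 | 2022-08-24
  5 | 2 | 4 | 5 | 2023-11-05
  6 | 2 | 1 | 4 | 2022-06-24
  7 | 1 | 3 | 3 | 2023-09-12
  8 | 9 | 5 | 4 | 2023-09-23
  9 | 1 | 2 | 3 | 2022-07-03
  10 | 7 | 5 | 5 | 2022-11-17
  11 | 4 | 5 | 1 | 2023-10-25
SELECT DISTINCT city FROM customers ORDER BY city

Execution result:
city
Chicago
Dallas
Los Angeles
New York
Phoenix
San Antonio
San Diego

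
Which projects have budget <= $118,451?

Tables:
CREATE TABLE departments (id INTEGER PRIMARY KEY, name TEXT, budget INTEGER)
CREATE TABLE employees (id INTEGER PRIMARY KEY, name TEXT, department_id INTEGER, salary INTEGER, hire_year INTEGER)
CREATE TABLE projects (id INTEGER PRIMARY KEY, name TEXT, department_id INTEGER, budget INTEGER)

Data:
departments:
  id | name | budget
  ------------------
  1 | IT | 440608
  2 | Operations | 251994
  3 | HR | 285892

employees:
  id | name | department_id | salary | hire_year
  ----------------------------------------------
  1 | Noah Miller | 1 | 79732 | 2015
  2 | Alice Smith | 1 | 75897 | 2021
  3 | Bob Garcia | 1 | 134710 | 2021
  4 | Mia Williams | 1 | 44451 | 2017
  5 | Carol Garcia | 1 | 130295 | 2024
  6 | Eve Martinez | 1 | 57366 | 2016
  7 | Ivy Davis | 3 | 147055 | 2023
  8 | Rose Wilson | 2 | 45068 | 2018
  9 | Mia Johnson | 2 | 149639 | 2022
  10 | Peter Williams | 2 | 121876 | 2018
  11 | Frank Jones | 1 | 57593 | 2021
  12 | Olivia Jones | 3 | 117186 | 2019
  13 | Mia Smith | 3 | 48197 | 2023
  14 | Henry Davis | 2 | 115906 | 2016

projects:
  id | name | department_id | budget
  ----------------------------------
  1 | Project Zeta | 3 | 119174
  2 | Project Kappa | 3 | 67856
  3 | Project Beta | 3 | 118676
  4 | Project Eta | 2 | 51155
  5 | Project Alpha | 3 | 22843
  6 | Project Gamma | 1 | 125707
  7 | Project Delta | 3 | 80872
SELECT name, budget FROM projects WHERE budget <= 118451

Execution result:
name | budget
Project Kappa | 67856
Project Eta | 51155
Project Alpha | 22843
Project Delta | 80872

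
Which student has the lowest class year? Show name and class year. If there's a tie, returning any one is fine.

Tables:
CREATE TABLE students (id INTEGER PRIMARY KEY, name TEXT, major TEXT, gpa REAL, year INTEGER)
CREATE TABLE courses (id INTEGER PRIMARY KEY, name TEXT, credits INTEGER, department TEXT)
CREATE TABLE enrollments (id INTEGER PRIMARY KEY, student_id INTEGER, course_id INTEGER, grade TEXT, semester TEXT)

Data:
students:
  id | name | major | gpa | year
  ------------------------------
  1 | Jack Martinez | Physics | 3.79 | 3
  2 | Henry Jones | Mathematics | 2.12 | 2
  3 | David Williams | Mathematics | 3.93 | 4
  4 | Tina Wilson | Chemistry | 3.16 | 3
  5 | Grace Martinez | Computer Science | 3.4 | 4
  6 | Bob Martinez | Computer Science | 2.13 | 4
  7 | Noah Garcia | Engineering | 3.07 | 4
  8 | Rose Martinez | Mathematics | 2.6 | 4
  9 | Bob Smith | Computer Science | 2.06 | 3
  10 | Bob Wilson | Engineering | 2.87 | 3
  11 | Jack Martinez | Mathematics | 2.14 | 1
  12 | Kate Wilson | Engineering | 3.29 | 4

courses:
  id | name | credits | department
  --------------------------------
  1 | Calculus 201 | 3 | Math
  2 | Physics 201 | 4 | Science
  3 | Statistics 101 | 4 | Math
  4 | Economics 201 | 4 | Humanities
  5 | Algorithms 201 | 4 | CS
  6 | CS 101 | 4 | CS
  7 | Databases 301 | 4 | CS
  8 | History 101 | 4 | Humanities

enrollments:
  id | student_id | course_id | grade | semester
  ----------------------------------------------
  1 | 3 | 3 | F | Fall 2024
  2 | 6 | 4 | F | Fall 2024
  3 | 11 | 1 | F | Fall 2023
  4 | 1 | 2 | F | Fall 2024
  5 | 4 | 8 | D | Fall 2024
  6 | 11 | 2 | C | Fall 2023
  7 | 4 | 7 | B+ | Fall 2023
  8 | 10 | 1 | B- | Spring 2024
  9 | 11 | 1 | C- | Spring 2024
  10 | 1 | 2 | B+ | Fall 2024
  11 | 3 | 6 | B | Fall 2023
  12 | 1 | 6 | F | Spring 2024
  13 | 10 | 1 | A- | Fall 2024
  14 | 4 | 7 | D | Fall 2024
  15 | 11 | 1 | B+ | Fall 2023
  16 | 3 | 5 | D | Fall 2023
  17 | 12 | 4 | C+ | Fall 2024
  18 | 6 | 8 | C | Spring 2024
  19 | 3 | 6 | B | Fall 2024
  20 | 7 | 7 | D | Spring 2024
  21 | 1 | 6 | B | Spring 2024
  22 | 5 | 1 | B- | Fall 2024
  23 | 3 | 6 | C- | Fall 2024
SELECT name, year FROM students ORDER BY year ASC LIMIT 1

Execution result:
name | year
Jack Martinez | 1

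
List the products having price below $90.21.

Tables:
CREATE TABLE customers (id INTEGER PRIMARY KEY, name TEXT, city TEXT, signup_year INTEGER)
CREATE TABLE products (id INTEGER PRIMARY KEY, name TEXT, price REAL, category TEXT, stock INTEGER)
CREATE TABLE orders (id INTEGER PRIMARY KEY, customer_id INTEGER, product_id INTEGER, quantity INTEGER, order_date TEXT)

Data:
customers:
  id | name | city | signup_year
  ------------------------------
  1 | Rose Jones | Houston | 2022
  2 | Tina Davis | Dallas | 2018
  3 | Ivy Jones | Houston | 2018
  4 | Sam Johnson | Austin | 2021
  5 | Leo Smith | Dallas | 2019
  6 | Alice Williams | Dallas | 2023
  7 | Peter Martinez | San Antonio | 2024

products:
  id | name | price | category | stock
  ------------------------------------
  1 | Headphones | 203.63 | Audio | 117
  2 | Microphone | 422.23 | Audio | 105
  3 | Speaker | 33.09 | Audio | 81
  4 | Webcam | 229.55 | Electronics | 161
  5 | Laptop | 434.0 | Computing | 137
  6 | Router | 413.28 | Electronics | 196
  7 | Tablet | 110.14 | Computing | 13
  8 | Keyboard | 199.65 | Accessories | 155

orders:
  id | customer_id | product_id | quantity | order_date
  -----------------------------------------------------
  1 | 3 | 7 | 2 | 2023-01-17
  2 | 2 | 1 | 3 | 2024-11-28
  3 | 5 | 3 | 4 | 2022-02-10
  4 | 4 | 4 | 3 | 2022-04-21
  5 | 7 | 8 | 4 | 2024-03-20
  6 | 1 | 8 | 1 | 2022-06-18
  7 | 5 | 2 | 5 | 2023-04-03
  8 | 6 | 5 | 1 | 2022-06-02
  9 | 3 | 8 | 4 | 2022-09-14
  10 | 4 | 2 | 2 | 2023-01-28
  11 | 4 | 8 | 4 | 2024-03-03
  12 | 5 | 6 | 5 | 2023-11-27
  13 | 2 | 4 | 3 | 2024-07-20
SELECT name, price FROM products WHERE price < 90.21

Execution result:
name | price
Speaker | 33.09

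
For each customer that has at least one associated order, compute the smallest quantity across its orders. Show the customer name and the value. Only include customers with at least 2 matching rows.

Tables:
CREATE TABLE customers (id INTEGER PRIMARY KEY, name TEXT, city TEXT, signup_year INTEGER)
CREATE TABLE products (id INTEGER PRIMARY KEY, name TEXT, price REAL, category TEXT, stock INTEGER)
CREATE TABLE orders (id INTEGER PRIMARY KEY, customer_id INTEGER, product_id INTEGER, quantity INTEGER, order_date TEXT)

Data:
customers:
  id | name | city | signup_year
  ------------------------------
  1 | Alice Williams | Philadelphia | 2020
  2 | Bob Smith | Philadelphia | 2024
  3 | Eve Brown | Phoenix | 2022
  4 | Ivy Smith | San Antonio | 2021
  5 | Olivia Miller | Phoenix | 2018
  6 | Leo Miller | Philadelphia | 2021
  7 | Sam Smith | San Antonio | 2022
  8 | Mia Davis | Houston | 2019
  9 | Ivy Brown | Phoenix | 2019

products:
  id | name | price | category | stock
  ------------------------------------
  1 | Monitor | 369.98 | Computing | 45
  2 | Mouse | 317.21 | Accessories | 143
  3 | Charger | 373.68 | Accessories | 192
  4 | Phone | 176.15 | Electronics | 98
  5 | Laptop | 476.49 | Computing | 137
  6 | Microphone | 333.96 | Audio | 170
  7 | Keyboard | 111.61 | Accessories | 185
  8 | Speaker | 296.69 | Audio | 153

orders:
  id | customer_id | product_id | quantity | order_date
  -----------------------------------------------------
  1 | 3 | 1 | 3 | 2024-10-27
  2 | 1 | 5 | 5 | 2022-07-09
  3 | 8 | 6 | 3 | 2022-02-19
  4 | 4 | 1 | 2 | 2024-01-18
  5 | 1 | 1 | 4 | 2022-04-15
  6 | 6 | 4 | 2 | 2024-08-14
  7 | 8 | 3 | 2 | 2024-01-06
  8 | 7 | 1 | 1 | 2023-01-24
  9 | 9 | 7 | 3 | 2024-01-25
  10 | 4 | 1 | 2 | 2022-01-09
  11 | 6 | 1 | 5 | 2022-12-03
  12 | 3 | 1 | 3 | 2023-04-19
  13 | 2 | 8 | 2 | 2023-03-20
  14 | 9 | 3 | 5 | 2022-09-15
SELECT p.name, MIN(c.quantity) AS min_quantity FROM orders c JOIN customers p ON c.customer_id = p.id GROUP BY p.id, p.name HAVING COUNT(*) >= 2

Execution result:
name | min_quantity
Alice Williams | 4
Eve Brown | 3
Ivy Smith | 2
Leo Miller | 2
Mia Davis | 2
Ivy Brown | 3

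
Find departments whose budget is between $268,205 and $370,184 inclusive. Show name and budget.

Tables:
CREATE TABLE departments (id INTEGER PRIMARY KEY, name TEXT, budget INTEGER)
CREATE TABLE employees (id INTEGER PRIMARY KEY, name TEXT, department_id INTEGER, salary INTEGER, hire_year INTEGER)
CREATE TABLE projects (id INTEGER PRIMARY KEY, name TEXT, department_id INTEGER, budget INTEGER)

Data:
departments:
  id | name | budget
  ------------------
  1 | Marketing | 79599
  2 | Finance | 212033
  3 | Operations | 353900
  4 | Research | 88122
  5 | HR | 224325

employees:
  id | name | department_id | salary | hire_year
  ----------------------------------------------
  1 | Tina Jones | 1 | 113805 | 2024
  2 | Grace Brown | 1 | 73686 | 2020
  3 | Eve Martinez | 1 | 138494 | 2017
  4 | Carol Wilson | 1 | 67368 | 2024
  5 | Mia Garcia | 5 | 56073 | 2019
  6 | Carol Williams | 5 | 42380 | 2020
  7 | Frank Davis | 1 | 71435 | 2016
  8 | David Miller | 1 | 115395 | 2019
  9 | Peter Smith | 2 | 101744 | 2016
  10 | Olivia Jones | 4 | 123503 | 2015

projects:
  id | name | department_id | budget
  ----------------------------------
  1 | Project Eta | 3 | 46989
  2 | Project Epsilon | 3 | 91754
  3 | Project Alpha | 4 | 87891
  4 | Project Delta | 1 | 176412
SELECT name, budget FROM departments WHERE budget BETWEEN 268205 AND 370184

Execution result:
name | budget
Operations | 353900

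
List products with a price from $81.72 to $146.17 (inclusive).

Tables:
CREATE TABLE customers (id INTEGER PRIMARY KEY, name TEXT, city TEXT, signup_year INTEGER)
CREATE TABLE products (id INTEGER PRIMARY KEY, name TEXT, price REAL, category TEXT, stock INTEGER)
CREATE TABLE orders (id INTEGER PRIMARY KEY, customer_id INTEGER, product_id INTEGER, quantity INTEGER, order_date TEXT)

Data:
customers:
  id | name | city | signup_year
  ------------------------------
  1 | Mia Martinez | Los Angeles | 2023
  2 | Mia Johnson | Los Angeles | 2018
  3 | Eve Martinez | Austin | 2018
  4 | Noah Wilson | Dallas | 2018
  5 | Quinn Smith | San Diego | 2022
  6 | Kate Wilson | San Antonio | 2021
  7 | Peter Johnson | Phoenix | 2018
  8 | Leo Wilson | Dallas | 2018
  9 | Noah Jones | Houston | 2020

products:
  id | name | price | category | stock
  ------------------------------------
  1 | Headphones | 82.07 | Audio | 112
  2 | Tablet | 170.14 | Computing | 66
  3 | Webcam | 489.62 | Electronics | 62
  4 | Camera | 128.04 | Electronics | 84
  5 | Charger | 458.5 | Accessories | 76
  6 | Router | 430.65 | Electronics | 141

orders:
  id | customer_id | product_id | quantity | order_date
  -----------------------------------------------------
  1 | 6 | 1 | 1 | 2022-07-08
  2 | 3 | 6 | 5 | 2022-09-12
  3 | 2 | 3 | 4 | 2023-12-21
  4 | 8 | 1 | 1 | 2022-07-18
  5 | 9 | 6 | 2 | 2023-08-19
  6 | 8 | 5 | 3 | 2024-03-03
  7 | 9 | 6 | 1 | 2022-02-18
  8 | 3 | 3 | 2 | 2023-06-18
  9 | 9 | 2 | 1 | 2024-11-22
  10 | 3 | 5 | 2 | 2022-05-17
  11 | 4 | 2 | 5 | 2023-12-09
SELECT name, price FROM products WHERE price BETWEEN 81.72 AND 146.17

Execution result:
name | price
Headphones | 82.07
Camera | 128.04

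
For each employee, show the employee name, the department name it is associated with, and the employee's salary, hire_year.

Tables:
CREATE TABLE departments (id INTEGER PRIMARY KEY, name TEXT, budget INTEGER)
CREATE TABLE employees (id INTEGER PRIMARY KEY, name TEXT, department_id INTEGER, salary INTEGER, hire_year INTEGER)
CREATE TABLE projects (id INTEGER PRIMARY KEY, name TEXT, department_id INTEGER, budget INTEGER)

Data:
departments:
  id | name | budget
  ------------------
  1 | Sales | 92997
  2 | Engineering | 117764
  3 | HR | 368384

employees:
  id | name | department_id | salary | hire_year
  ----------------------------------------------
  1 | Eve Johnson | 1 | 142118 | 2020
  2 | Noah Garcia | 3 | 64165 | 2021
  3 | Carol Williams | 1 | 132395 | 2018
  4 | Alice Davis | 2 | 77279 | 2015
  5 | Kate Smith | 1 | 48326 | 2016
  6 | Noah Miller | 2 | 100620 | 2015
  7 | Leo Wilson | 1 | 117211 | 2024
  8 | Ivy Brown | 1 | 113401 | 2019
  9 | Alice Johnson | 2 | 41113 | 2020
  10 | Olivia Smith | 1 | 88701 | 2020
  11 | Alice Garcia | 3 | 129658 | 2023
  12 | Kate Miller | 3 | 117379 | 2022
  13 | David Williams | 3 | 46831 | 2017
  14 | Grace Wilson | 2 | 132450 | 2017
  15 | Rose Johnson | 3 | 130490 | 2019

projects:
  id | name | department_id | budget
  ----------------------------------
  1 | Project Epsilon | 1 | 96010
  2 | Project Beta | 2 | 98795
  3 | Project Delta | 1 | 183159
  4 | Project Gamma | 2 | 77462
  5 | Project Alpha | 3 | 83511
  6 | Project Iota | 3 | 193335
SELECT c.name, p.name AS department, c.salary, c.hire_year FROM employees c JOIN departments p ON c.department_id = p.id

Execution result:
name | department | salary | hire_year
Eve Johnson | Sales | 142118 | 2020
Noah Garcia | HR | 64165 | 2021
Carol Williams | Sales | 132395 | 2018
Alice Davis | Engineering | 77279 | 2015
Kate Smith | Sales | 48326 | 2016
Noah Miller | Engineering | 100620 | 2015
Leo Wilson | Sales | 117211 | 2024
Ivy Brown | Sales | 113401 | 2019
Alice Johnson | Engineering | 41113 | 2020
Olivia Smith | Sales | 88701 | 2020
Alice Garcia | HR | 129658 | 2023
Kate Miller | HR | 117379 | 2022
David Williams | HR | 46831 | 2017
Grace Wilson | Engineering | 132450 | 2017
Rose Johnson | HR | 130490 | 2019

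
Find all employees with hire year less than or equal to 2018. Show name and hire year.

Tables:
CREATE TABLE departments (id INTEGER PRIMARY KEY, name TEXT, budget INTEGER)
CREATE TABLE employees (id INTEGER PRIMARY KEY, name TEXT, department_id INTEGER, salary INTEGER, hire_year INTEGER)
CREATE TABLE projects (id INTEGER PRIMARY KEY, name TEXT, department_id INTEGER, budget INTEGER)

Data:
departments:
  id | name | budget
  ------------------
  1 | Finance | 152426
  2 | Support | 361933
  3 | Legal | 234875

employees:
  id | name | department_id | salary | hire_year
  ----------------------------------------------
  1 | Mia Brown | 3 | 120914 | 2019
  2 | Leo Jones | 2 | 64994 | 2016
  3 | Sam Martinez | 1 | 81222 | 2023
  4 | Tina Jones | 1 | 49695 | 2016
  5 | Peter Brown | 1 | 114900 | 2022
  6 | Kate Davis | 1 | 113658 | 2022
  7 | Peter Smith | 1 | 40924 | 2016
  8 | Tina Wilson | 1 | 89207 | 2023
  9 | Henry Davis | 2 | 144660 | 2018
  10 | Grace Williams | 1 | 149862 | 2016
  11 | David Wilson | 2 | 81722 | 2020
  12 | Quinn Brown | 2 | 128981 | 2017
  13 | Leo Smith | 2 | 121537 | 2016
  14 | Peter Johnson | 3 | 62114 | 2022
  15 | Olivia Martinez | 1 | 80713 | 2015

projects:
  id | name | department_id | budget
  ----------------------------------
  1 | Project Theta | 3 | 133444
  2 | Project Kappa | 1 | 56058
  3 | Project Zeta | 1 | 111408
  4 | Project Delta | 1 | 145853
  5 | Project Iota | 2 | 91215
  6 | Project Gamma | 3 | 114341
SELECT name, hire_year FROM employees WHERE hire_year <= 2018

Execution result:
name | hire_year
Leo Jones | 2016
Tina Jones | 2016
Peter Smith | 2016
Henry Davis | 2018
Grace Williams | 2016
Quinn Brown | 2017
Leo Smith | 2016
Olivia Martinez | 2015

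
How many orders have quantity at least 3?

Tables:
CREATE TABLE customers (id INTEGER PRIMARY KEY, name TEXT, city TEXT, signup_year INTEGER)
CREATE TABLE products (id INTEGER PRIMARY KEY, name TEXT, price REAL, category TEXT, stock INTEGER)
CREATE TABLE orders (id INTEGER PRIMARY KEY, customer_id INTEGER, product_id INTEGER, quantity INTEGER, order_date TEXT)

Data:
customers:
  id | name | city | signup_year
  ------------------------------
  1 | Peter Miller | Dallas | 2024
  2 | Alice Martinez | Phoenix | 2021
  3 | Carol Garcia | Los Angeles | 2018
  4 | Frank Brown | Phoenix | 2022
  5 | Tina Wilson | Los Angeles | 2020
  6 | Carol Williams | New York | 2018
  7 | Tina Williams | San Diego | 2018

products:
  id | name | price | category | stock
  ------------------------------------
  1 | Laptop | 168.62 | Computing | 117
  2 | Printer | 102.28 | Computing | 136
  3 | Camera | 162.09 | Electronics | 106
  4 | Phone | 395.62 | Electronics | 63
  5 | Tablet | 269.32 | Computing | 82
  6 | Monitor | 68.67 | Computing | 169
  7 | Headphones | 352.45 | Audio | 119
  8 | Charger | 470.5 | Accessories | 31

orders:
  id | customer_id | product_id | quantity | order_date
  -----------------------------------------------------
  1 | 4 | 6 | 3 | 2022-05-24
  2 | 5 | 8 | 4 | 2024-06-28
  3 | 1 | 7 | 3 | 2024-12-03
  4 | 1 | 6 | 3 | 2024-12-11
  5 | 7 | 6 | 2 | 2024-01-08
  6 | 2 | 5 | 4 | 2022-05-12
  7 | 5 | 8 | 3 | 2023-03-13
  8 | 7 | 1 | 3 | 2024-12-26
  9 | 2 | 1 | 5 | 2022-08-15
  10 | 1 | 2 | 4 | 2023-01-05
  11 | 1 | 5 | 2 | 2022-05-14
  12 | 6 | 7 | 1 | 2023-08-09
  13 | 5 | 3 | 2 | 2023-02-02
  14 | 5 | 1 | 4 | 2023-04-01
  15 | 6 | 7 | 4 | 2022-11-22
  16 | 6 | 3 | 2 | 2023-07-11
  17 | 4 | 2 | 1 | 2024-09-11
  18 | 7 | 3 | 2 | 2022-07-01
SELECT COUNT(*) FROM orders WHERE quantity >= 3

Execution result:
11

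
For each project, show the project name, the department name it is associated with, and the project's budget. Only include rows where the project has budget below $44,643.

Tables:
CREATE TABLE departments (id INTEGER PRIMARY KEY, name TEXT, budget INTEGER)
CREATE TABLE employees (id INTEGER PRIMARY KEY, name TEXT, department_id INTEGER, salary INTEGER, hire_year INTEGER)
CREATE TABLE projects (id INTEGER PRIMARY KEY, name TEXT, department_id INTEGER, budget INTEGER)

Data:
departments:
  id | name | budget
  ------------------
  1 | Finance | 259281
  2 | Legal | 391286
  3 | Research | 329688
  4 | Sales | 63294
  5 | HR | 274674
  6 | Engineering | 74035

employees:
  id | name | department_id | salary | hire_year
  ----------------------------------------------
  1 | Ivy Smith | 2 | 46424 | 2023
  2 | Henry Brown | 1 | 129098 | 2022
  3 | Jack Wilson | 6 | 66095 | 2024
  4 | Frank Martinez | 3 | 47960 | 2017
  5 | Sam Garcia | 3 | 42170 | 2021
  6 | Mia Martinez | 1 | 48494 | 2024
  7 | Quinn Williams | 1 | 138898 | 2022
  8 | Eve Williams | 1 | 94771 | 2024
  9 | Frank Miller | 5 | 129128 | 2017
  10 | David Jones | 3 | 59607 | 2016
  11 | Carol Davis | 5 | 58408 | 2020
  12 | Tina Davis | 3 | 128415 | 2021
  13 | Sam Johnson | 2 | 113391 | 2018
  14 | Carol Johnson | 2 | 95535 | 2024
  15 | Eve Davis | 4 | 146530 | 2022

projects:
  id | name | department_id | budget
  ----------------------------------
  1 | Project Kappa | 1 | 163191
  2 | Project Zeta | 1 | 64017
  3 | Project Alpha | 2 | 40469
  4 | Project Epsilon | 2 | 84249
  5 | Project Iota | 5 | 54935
SELECT c.name, p.name AS department, c.budget FROM projects c JOIN departments p ON c.department_id = p.id WHERE c.budget < 44643

Execution result:
name | department | budget
Project Alpha | Legal | 40469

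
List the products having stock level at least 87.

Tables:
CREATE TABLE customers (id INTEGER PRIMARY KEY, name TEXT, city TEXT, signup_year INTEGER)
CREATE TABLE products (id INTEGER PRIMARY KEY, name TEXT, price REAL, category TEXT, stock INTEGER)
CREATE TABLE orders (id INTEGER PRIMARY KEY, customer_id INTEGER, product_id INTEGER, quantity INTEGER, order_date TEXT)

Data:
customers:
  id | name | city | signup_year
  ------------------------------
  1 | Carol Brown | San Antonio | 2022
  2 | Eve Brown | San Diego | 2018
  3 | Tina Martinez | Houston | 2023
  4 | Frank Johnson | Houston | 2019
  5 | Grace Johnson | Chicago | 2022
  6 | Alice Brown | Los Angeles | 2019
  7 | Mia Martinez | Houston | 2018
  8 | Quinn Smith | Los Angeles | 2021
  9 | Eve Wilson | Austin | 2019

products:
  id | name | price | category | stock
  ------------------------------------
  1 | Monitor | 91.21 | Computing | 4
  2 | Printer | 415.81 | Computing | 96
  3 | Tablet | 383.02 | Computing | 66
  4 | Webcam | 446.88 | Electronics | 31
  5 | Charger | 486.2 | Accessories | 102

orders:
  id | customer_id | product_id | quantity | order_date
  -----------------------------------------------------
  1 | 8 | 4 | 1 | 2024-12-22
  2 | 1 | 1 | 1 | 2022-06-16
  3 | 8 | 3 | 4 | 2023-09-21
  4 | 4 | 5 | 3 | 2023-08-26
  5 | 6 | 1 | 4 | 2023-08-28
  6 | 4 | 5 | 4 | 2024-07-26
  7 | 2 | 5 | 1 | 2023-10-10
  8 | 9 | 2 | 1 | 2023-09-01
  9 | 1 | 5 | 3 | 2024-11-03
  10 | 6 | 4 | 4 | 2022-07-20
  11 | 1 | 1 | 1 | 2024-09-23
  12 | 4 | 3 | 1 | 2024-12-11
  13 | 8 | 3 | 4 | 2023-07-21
SELECT name, stock FROM products WHERE stock >= 87

Execution result:
name | stock
Printer | 96
Charger | 102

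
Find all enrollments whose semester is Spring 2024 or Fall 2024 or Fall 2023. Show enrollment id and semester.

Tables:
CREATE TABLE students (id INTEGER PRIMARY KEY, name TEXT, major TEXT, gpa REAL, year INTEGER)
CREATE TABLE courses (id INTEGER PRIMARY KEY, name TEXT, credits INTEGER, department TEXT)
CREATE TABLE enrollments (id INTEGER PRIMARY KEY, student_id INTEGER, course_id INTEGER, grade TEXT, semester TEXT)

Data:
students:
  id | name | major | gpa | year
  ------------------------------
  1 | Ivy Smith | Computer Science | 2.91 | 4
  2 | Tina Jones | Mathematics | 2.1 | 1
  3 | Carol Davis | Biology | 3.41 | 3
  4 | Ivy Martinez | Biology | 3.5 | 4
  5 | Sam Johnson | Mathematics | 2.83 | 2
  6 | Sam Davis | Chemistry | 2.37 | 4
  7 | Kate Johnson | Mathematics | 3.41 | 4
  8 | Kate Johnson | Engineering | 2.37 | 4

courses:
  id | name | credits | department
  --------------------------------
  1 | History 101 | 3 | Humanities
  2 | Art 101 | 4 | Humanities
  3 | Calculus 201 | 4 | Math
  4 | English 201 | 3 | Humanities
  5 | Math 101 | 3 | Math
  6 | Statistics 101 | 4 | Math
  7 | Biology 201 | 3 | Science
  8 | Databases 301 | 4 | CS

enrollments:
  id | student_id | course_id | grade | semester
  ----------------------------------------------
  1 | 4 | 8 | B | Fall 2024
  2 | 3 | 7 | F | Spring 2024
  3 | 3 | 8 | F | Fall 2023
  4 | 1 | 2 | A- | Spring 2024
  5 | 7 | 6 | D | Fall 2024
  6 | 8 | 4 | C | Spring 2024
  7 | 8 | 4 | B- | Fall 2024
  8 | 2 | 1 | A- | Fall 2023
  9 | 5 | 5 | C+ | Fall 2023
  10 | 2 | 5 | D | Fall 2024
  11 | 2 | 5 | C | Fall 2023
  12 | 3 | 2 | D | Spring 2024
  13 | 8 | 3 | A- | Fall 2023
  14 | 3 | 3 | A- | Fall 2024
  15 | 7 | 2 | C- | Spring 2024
SELECT id, semester FROM enrollments WHERE semester IN ('Spring 2024', 'Fall 2024', 'Fall 2023')

Execution result:
id | semester
1 | Fall 2024
2 | Spring 2024
3 | Fall 2023
4 | Spring 2024
5 | Fall 2024
6 | Spring 2024
7 | Fall 2024
8 | Fall 2023
9 | Fall 2023
10 | Fall 2024
11 | Fall 2023
12 | Spring 2024
13 | Fall 2023
14 | Fall 2024
15 | Spring 2024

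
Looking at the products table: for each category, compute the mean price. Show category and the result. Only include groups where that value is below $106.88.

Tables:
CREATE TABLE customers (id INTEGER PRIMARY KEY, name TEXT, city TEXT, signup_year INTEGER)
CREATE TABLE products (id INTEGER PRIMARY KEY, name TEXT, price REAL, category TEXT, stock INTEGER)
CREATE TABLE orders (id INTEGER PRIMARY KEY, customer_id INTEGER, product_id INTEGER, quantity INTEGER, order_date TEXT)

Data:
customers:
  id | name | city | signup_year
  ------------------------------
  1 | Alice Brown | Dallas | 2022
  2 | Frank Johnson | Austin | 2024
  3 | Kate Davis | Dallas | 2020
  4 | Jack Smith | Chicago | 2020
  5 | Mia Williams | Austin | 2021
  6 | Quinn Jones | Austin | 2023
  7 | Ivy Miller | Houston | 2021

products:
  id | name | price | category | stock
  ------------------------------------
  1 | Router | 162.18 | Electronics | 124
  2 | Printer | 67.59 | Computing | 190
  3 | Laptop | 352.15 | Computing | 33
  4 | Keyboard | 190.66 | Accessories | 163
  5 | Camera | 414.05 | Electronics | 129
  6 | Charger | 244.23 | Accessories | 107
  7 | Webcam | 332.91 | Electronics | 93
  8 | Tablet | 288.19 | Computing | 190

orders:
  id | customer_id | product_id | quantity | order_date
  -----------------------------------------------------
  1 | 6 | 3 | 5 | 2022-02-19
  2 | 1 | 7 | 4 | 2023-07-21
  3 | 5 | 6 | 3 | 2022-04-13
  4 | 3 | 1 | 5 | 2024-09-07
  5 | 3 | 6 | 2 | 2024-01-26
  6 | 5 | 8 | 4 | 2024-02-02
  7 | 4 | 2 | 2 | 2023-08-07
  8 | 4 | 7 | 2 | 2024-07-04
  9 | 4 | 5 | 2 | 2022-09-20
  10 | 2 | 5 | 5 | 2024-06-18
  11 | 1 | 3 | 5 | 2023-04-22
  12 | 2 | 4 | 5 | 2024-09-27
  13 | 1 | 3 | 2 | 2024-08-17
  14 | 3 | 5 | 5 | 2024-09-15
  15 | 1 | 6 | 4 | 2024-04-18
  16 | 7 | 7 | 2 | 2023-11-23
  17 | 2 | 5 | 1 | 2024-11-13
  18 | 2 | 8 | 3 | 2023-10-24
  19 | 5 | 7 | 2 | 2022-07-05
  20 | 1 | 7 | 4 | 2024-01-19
SELECT category, AVG(price) AS avg_price FROM products GROUP BY category HAVING AVG(price) < 106.88

Execution result:
(no rows)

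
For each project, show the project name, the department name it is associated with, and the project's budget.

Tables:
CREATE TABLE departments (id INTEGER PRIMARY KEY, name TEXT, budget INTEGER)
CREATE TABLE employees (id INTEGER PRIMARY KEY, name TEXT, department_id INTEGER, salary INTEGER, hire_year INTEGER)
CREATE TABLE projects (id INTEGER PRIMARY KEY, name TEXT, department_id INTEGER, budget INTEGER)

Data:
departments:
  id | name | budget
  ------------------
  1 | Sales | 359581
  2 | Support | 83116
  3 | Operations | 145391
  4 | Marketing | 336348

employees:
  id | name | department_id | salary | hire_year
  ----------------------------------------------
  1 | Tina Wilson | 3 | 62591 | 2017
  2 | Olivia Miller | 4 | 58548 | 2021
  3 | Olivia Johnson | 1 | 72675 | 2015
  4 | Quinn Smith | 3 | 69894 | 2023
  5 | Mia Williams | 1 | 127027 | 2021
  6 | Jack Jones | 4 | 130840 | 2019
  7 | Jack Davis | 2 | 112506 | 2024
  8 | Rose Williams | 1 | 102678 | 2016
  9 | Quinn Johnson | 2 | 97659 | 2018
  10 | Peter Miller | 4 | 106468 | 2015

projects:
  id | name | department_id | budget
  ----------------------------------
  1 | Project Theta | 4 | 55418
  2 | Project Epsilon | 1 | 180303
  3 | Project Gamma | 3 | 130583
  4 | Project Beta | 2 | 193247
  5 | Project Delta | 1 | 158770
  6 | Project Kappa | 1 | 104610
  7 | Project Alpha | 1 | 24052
SELECT c.name, p.name AS department, c.budget FROM projects c JOIN departments p ON c.department_id = p.id

Execution result:
name | department | budget
Project Theta | Marketing | 55418
Project Epsilon | Sales | 180303
Project Gamma | Operations | 130583
Project Beta | Support | 193247
Project Delta | Sales | 158770
Project Kappa | Sales | 104610
Project Alpha | Sales | 24052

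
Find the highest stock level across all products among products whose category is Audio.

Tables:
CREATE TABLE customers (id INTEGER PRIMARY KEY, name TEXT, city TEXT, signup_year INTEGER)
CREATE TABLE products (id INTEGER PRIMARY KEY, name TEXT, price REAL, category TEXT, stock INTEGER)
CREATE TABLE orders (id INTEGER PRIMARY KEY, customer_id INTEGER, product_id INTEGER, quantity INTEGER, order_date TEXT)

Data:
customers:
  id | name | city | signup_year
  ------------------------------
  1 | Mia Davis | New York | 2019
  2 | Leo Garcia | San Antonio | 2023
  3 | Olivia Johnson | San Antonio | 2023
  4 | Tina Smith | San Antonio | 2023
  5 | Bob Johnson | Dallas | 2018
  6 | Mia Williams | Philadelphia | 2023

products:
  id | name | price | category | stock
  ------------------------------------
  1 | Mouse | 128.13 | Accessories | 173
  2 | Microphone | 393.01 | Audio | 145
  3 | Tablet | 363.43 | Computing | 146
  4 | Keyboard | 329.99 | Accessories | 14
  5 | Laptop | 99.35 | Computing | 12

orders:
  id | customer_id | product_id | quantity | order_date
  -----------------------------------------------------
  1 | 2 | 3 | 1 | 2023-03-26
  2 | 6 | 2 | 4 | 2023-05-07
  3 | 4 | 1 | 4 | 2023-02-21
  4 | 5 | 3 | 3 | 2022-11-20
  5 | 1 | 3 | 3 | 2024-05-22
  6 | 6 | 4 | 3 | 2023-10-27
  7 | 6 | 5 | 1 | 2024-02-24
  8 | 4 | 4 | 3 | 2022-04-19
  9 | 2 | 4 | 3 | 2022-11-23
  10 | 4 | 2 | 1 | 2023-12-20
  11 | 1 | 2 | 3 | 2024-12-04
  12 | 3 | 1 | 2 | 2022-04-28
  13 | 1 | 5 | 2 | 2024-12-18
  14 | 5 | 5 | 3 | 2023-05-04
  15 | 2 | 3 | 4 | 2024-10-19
SELECT MAX(stock) FROM products WHERE category = 'Audio'

Execution result:
145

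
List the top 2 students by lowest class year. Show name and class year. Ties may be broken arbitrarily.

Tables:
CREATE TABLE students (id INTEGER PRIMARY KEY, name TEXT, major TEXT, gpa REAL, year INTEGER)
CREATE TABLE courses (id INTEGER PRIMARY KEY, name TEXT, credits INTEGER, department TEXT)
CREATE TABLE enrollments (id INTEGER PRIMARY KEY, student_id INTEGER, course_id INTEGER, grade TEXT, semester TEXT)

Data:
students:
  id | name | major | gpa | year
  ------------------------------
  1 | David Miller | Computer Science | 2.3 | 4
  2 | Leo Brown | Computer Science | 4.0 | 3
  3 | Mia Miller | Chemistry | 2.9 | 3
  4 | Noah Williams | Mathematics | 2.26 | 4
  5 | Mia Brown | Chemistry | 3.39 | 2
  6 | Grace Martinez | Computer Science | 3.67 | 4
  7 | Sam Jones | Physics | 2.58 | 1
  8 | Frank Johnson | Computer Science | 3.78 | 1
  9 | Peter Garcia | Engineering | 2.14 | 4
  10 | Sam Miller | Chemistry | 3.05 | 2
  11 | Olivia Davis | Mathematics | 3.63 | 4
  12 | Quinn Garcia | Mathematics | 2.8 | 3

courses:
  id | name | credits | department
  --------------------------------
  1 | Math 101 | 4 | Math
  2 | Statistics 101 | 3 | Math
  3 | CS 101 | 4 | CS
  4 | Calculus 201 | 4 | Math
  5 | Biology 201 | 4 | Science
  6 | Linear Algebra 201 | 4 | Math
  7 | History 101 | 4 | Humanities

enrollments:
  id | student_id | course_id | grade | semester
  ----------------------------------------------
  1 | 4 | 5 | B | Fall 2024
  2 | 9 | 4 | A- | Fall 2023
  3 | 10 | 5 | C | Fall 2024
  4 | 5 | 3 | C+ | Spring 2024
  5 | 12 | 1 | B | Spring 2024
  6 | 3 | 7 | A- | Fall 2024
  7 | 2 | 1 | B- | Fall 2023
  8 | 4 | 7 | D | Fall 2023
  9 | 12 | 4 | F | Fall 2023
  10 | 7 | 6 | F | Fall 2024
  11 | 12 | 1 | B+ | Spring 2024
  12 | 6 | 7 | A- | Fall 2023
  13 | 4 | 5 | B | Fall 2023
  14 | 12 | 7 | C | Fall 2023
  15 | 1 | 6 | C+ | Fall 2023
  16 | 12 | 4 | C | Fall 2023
SELECT name, year FROM students ORDER BY year ASC LIMIT 2

Execution result:
name | year
Sam Jones | 1
Frank Johnson | 1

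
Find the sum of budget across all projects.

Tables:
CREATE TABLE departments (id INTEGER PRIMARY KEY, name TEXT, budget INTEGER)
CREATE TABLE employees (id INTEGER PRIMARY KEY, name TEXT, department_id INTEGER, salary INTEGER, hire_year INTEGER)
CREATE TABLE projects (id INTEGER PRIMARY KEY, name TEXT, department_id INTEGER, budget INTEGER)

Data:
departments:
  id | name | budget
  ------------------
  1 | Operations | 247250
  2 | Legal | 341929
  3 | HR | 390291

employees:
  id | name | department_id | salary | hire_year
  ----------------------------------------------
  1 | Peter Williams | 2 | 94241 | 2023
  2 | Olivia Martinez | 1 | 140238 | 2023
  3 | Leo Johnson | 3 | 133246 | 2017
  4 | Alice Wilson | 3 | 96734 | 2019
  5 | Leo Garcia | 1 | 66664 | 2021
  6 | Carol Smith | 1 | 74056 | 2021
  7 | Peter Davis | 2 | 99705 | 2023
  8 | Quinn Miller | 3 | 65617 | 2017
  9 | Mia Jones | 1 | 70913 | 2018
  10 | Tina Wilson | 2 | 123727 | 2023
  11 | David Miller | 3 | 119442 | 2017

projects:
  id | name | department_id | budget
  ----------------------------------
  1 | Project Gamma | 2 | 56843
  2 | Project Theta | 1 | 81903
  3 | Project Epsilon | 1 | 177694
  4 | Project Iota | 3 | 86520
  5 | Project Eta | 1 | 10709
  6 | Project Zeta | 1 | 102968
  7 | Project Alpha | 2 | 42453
SELECT SUM(budget) FROM projects

Execution result:
559090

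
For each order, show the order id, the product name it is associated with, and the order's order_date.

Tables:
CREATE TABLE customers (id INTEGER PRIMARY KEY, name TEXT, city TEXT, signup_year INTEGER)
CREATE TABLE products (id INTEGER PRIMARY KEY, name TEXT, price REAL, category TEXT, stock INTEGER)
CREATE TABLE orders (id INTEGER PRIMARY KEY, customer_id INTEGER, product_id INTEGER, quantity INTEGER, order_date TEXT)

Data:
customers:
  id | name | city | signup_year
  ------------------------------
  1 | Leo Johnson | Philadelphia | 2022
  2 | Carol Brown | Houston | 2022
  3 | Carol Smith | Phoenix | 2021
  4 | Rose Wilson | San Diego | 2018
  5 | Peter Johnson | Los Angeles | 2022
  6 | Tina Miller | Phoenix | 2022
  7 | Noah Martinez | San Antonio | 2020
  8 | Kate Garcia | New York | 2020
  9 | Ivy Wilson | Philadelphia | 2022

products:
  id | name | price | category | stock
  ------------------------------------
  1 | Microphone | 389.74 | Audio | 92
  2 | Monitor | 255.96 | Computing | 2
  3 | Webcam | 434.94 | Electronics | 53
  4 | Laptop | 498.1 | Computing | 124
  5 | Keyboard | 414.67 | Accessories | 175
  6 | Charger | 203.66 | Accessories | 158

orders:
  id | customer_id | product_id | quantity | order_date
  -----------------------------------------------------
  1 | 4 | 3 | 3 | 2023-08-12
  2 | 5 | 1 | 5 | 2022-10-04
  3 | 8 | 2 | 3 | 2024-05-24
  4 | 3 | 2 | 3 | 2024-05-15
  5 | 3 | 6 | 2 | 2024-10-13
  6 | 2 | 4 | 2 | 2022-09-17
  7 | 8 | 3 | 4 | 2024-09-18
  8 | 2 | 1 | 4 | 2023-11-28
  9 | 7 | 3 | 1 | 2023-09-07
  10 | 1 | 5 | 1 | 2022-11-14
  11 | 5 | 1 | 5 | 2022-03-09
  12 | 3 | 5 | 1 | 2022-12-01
SELECT c.id, p.name AS product, c.order_date FROM orders c JOIN products p ON c.product_id = p.id

Execution result:
id | product | order_date
1 | Webcam | 2023-08-12
2 | Microphone | 2022-10-04
3 | Monitor | 2024-05-24
4 | Monitor | 2024-05-15
5 | Charger | 2024-10-13
6 | Laptop | 2022-09-17
7 | Webcam | 2024-09-18
8 | Microphone | 2023-11-28
9 | Webcam | 2023-09-07
10 | Keyboard | 2022-11-14
11 | Microphone | 2022-03-09
12 | Keyboard | 2022-12-01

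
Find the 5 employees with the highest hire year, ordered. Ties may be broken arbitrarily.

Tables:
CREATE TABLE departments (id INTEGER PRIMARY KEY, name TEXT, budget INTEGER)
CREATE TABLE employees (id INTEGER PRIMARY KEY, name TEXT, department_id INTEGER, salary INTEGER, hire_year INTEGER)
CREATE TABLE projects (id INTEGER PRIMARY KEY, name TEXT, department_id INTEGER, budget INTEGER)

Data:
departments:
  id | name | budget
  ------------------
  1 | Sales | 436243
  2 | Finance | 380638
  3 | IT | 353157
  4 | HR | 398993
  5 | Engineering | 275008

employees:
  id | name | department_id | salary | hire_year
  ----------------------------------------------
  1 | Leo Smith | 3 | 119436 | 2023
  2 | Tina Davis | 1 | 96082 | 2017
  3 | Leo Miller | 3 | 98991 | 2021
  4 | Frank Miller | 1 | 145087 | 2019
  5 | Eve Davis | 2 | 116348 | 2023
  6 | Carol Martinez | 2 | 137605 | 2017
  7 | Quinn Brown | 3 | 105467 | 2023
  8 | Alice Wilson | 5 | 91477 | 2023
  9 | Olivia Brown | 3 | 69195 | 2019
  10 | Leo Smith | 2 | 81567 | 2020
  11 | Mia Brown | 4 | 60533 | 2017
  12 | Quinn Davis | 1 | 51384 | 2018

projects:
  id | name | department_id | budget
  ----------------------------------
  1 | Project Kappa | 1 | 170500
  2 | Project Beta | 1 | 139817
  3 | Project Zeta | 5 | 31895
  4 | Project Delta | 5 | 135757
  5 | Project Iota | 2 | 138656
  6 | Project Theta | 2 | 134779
SELECT name, hire_year FROM employees ORDER BY hire_year DESC LIMIT 5

Execution result:
name | hire_year
Leo Smith | 2023
Eve Davis | 2023
Quinn Brown | 2023
Alice Wilson | 2023
Leo Miller | 2021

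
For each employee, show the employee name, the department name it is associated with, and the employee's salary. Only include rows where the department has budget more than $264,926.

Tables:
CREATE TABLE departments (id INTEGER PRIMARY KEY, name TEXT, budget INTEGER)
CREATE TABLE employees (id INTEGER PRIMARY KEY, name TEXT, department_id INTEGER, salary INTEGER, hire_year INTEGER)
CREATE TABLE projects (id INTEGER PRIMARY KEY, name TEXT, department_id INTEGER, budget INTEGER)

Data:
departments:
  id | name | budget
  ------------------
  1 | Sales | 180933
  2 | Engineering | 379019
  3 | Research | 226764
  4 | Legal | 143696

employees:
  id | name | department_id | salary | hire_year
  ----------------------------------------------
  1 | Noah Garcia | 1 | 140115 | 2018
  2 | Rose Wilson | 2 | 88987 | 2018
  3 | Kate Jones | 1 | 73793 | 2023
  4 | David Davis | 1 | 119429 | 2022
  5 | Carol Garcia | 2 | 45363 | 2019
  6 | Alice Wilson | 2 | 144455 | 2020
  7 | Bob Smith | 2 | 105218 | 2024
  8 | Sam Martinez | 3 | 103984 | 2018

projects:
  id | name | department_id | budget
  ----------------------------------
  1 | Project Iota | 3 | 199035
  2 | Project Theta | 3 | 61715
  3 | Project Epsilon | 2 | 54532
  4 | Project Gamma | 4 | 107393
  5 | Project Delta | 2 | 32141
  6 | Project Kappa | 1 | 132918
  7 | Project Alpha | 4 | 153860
SELECT c.name, p.name AS department, c.salary FROM employees c JOIN departments p ON c.department_id = p.id WHERE p.budget > 264926

Execution result:
name | department | salary
Rose Wilson | Engineering | 88987
Carol Garcia | Engineering | 45363
Alice Wilson | Engineering | 144455
Bob Smith | Engineering | 105218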